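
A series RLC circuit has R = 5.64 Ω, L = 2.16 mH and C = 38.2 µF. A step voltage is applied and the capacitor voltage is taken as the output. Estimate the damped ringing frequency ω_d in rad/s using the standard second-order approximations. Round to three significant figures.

For a series RLC circuit (capacitor voltage as output), ω_n = 1/√(LC) = 1/√(2.16 mH · 38.2 µF) = 3480 rad/s.
ζ = (R/2)·√(C/L) = (5.64/2)·√(38.2 µF/2.16 mH) = 0.375.
ω_d = 3480·√(1 − 0.375²) = 3230 rad/s.

ω_d ≈ 3230 rad/s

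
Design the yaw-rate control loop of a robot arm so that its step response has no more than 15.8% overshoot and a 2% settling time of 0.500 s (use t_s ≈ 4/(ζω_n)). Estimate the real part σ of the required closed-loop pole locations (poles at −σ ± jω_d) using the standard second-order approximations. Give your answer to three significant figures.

The settling-time spec alone fixes σ = ζω_n = 4/t_s = 4/0.500 = 8.00.
(Overshoot then fixes ζ = 0.506 and hence ω_d = σ·√(1−ζ²)/ζ = 13.6 rad/s.)

σ ≈ 8.00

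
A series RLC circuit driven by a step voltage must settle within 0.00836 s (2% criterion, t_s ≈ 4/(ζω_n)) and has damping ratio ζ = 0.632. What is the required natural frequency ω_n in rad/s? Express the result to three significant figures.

ω_n ≈ 757 rad/s

Rearranging t_s ≈ 4/(ζω_n) gives ω_n = 4/(ζ·t_s) = 4/(0.632 × 0.00836) = 757 rad/s.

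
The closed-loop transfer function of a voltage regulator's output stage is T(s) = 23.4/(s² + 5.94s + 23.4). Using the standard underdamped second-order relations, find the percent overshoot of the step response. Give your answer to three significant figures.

%OS ≈ 8.68%

ω_n = √23.4 = 4.84 rad/s; ζ = 5.94/(2·4.84) = 0.614.
%OS = 100 e^{−πζ/√(1−ζ²)} with ζ = 0.614 gives 8.68%.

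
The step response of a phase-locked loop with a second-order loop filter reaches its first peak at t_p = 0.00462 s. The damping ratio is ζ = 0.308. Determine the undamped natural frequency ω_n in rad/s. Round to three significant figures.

ω_n ≈ 715 rad/s

Peak time t_p = π/ω_d, so ω_d = π/t_p = π/0.00462 = 680 rad/s.
ω_n = ω_d/√(1−ζ²) = 680/√0.905 = 715 rad/s.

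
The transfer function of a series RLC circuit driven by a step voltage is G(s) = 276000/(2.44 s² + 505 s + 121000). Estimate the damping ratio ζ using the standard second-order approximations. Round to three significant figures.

ζ ≈ 0.465

Dividing through by 2.44: denominator becomes s² + 207.0 s + 49590.
So ω_n = √49590 = 223 rad/s and ζ = 207.0/(2·223) = 0.465.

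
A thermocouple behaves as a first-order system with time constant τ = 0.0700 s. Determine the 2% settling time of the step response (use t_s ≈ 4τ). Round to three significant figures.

t_s ≈ 4τ = 0.280 s.

t_s ≈ 0.280 s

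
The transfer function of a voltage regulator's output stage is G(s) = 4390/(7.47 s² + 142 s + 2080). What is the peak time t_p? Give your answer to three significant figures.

t_p ≈ 0.229 s

Dividing through by 7.47: denominator becomes s² + 19.01 s + 278.4.
So ω_n = √278.4 = 16.7 rad/s and ζ = 19.01/(2·16.7) = 0.570.
ω_d = ω_n√(1−ζ²) = 13.7 rad/s. t_p = π/ω_d = 0.229 s.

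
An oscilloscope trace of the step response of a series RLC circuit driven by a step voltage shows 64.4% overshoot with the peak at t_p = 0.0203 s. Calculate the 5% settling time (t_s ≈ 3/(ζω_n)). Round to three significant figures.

t_s ≈ 0.138 s

The overshoot fixes ζ = −ln(OS)/√(π²+ln²(OS)) = 0.139.
From t_p = π/ω_d, ω_d = π/0.0203 = 155 rad/s, so ω_n = ω_d/√(1−ζ²) = 156 rad/s.
t_s ≈ 3/(ζω_n) = 3/(0.139·156) = 0.138 s.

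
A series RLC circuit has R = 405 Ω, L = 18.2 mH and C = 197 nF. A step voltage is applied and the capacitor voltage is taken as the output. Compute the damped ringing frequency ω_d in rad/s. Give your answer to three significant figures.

For a series RLC circuit (capacitor voltage as output), ω_n = 1/√(LC) = 1/√(18.2 mH · 197 nF) = 16700 rad/s.
ζ = (R/2)·√(C/L) = (405/2)·√(197 nF/18.2 mH) = 0.666.
ω_d = ω_n√(1−ζ²) = 12500 rad/s.

ω_d ≈ 12500 rad/s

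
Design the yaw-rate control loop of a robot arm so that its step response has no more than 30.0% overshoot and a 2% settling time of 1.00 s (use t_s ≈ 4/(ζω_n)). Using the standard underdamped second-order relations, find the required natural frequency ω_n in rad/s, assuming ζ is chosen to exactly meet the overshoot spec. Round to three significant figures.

From %OS = 100·exp(−πζ/√(1−ζ²)), invert to get ζ = −ln(OS)/√(π² + ln²(OS)) with OS = 0.300.
−ln 0.300 = 1.204, so ζ = 1.204/√(π² + 1.450) = 0.358.
From t_s ≈ 4/(ζω_n): ω_n = 4/(ζ·t_s) = 4/(0.358·1.00) = 11.2 rad/s.

ω_n ≈ 11.2 rad/s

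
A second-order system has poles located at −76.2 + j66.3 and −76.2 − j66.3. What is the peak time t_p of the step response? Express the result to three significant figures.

t_p = π/ω_d with ω_d = 66.3 (the imaginary part), so t_p = 0.0474 s.

t_p ≈ 0.0474 s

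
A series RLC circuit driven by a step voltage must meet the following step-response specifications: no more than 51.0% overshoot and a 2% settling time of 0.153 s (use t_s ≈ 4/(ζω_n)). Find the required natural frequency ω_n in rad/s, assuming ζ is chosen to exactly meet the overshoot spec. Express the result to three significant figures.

ζ = −ln(OS)/√(π² + (ln OS)²). With OS = 0.510, ln OS = −0.6733 and ζ = 0.6733/3.213 = 0.210.
From t_s ≈ 4/(ζω_n): ω_n = 4/(ζ·t_s) = 4/(0.210·0.153) = 125 rad/s.

ω_n ≈ 125 rad/s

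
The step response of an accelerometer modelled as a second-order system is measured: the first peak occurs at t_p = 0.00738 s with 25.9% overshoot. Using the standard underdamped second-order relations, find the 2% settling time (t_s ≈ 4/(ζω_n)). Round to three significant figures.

From the overshoot, ζ = −ln(OS)/√(π²+ln²(OS)) = 0.395.
From t_p = π/ω_d, ω_d = π/0.00738 = 426 rad/s, so ω_n = ω_d/√(1−ζ²) = 463 rad/s.
t_s ≈ 4/(ζω_n) = 4/(0.395·463) = 0.0219 s.

t_s ≈ 0.0219 s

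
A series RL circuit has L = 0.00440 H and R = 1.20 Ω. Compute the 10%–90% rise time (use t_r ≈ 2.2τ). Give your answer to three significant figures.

t_r ≈ 0.00807 s

τ = L/R = 0.00440/1.20 = 0.00367 s.
t_r ≈ 2.2τ = 0.00807 s.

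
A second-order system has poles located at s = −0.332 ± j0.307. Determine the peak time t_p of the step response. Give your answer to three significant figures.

t_p = π/ω_d with ω_d = 0.307 (the imaginary part), so t_p = 10.2 s.

t_p ≈ 10.2 s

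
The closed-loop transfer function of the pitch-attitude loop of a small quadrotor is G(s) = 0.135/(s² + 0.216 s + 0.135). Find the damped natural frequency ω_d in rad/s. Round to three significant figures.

Comparing the denominator to s² + 2ζω_n s + ω_n²: ω_n = √0.135 = 0.367 rad/s, and 2ζω_n = 0.216 so ζ = 0.216/(2·0.367) = 0.294.
ω_d = 0.367·√(1 − 0.294²) = 0.351 rad/s.

ω_d ≈ 0.351 rad/s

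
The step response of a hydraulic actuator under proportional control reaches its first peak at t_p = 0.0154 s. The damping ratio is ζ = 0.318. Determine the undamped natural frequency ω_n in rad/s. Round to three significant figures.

ω_n ≈ 215 rad/s

Peak time t_p = π/ω_d, so ω_d = π/t_p = π/0.0154 = 204 rad/s.
ω_n = ω_d/√(1−ζ²) = 204/√0.899 = 215 rad/s.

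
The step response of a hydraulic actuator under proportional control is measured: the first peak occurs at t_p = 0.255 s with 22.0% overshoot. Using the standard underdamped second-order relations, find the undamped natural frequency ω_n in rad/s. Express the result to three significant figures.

ζ from %OS: ζ = |ln 0.220|/√(π²+ln²0.220) = 0.434.
From t_p = π/ω_d, ω_d = π/0.255 = 12.3 rad/s, so ω_n = ω_d/√(1−ζ²) = 13.7 rad/s.

ω_n ≈ 13.7 rad/s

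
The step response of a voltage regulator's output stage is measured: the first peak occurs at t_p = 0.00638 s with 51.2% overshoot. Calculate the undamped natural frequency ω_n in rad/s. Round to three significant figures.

ω_n ≈ 503 rad/s

ζ from %OS: ζ = |ln 0.512|/√(π²+ln²0.512) = 0.208.
From t_p = π/ω_d, ω_d = π/0.00638 = 492 rad/s, so ω_n = ω_d/√(1−ζ²) = 503 rad/s.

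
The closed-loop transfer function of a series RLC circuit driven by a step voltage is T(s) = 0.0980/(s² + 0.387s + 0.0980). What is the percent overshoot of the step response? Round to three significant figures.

%OS ≈ 8.46%

Matching coefficients with s² + 2ζω_n s + ω_n² gives ω_n² = 0.0980 ⇒ ω_n = 0.313 rad/s, and ζ = 0.387/(2ω_n) = 0.618.
Overshoot: exp(−π·0.618/√(1−0.618²)) = 0.0846, i.e. 8.46%.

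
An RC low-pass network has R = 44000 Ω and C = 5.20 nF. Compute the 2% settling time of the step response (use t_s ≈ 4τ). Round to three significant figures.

τ = RC = 44000 × 5.20 nF = 0.000229 s.
t_s ≈ 4τ = 0.000915 s.

t_s ≈ 0.000915 s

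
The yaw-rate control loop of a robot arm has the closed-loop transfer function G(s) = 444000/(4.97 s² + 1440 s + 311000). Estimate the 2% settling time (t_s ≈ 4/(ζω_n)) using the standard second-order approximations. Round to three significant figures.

t_s ≈ 0.0276 s

Dividing through by 4.97: denominator becomes s² + 289.7 s + 62580.
So ω_n = √62580 = 250 rad/s and ζ = 289.7/(2·250) = 0.579.
t_s ≈ 4/(ζω_n) = 0.0276 s.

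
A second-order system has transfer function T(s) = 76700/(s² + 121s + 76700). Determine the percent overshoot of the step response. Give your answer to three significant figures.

%OS ≈ 49.5%

ω_n = √76700 = 277 rad/s; ζ = 121/(2·277) = 0.218.
Overshoot: exp(−π·0.218/√(1−0.218²)) = 0.495, i.e. 49.5%.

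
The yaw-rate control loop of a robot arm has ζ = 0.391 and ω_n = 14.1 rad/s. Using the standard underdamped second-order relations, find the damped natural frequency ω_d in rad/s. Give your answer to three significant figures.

ω_d ≈ 13.0 rad/s

ω_d = ω_n√(1−ζ²) = 14.1·√0.847 = 13.0 rad/s.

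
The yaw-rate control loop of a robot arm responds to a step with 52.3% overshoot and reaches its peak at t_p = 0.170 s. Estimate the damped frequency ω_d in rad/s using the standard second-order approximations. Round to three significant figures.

t_p = π/ω_d, so ω_d = π/0.170 = 18.5 rad/s.

ω_d ≈ 18.5 rad/s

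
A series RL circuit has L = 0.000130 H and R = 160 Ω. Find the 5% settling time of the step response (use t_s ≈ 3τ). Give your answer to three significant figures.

τ = L/R = 0.000130/160 = 0.000000812 s.
t_s ≈ 3τ = 0.00000244 s.

t_s ≈ 0.00000244 s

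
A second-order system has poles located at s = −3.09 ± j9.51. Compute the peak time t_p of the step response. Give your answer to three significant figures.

t_p ≈ 0.330 s

t_p = π/ω_d with ω_d = 9.51 (the imaginary part), so t_p = 0.330 s.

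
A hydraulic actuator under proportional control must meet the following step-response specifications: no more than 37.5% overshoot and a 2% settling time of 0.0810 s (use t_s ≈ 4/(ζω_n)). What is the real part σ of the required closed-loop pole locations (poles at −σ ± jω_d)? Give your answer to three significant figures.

σ ≈ 49.4

The settling-time spec alone fixes σ = ζω_n = 4/t_s = 4/0.0810 = 49.4.
(Overshoot then fixes ζ = 0.298 and hence ω_d = σ·√(1−ζ²)/ζ = 158 rad/s.)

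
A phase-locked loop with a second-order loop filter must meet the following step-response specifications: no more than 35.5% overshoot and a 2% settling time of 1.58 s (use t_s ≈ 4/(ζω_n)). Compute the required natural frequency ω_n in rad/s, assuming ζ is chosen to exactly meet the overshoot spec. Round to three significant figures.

Inverting the overshoot relation: ζ = |ln 0.355|/√(π² + ln²0.355) = 0.313.
From t_s ≈ 4/(ζω_n): ω_n = 4/(ζ·t_s) = 4/(0.313·1.58) = 8.09 rad/s.

ω_n ≈ 8.09 rad/s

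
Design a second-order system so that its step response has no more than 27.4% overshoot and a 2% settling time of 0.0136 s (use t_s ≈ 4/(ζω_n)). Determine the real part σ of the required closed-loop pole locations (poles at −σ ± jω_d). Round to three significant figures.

σ ≈ 294

The settling-time spec alone fixes σ = ζω_n = 4/t_s = 4/0.0136 = 294.
(Overshoot then fixes ζ = 0.381 and hence ω_d = σ·√(1−ζ²)/ζ = 714 rad/s.)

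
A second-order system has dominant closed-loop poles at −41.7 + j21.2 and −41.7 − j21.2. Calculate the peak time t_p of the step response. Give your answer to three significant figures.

t_p ≈ 0.148 s

t_p = π/ω_d with ω_d = 21.2 (the imaginary part), so t_p = 0.148 s.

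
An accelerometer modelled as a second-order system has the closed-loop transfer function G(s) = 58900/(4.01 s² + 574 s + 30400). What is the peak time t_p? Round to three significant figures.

Dividing through by 4.01: denominator becomes s² + 143.1 s + 7581.
So ω_n = √7581 = 87.1 rad/s and ζ = 143.1/(2·87.1) = 0.822.
The damped frequency ω_d = ω_n√(1−ζ²) = 49.6 rad/s. t_p = π/ω_d = 0.0634 s.

t_p ≈ 0.0634 s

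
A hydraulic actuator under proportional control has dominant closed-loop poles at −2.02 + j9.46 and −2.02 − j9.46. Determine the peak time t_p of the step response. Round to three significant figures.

t_p = π/ω_d with ω_d = 9.46 (the imaginary part), so t_p = 0.332 s.

t_p ≈ 0.332 s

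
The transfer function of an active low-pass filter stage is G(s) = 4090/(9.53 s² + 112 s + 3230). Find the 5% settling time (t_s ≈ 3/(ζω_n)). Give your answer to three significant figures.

Dividing through by 9.53: denominator becomes s² + 11.75 s + 338.9.
So ω_n = √338.9 = 18.4 rad/s and ζ = 11.75/(2·18.4) = 0.319.
t_s ≈ 3/(ζω_n) = 0.511 s.

t_s ≈ 0.511 s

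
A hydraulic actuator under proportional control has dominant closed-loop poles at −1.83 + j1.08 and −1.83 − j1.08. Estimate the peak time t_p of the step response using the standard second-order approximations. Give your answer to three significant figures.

t_p ≈ 2.91 s

t_p = π/ω_d with ω_d = 1.08 (the imaginary part), so t_p = 2.91 s.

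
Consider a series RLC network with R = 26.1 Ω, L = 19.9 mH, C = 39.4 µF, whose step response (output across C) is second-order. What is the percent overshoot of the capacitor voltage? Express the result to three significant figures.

%OS ≈ 10.6%

For a series RLC circuit (capacitor voltage as output), ω_n = 1/√(LC) = 1/√(19.9 mH · 39.4 µF) = 1130 rad/s.
ζ = (R/2)·√(C/L) = (26.1/2)·√(39.4 µF/19.9 mH) = 0.581.
%OS = 100 e^{−πζ/√(1−ζ²)} with ζ = 0.581 gives 10.6%.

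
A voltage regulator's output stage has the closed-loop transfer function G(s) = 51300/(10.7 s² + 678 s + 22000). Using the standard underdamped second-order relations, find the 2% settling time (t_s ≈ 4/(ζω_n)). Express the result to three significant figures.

t_s ≈ 0.126 s

Dividing through by 10.7: denominator becomes s² + 63.36 s + 2056.
So ω_n = √2056 = 45.3 rad/s and ζ = 63.36/(2·45.3) = 0.699.
t_s ≈ 4/(ζω_n) = 0.126 s.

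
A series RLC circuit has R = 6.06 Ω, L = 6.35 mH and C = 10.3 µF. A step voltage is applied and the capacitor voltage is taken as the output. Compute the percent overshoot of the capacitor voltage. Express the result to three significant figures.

%OS ≈ 68.0%

For a series RLC circuit (capacitor voltage as output), ω_n = 1/√(LC) = 1/√(6.35 mH · 10.3 µF) = 3910 rad/s.
ζ = (R/2)·√(C/L) = (6.06/2)·√(10.3 µF/6.35 mH) = 0.122.
%OS = 100 e^{−πζ/√(1−ζ²)} with ζ = 0.122 gives 68.0%.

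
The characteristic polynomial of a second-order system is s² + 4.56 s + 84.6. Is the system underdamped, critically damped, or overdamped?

underdamped

a² − 4b = 4.56² − 4·84.6 < 0 (complex roots); the system is underdamped.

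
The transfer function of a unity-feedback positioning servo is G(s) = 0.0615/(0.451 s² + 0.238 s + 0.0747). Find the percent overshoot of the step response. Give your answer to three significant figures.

Dividing through by 0.451: denominator becomes s² + 0.5277 s + 0.1656.
So ω_n = √0.1656 = 0.407 rad/s and ζ = 0.5277/(2·0.407) = 0.648.
%OS = 100·exp(−πζ/√(1−ζ²)) = 6.89%.

%OS ≈ 6.89%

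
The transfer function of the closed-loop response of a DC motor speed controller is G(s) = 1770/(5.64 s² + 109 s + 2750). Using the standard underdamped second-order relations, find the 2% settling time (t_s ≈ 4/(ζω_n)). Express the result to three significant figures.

t_s ≈ 0.414 s

Dividing through by 5.64: denominator becomes s² + 19.33 s + 487.6.
So ω_n = √487.6 = 22.1 rad/s and ζ = 19.33/(2·22.1) = 0.438.
t_s ≈ 4/(ζω_n) = 0.414 s.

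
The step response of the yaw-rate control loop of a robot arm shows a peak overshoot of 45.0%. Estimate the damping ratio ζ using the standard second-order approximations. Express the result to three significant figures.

ζ ≈ 0.246

ζ = −ln(OS)/√(π² + (ln OS)²). With OS = 0.450, ln OS = −0.7985 and ζ = 0.7985/3.241 = 0.246.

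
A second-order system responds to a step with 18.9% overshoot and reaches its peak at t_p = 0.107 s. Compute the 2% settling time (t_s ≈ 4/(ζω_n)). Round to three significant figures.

From the overshoot, ζ = −ln(OS)/√(π²+ln²(OS)) = 0.469.
t_p = π/ω_d ⇒ ω_d = 29.4 rad/s; then ω_n = ω_d/√(1−ζ²) = 33.2 rad/s.
t_s ≈ 4/(ζω_n) = 4/(0.469·33.2) = 0.257 s.

t_s ≈ 0.257 s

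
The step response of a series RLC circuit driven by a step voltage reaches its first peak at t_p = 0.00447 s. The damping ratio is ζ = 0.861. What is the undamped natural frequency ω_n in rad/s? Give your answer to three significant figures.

ω_n ≈ 1380 rad/s

Peak time t_p = π/ω_d, so ω_d = π/t_p = π/0.00447 = 703 rad/s.
ω_n = ω_d/√(1−ζ²) = 703/√0.259 = 1380 rad/s.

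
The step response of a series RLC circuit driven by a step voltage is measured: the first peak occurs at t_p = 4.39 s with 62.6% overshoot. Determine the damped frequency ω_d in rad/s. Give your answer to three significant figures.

ω_d ≈ 0.716 rad/s

t_p = π/ω_d, so ω_d = π/4.39 = 0.716 rad/s.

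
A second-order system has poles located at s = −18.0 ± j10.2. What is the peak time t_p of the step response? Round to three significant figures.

t_p ≈ 0.308 s

t_p = π/ω_d with ω_d = 10.2 (the imaginary part), so t_p = 0.308 s.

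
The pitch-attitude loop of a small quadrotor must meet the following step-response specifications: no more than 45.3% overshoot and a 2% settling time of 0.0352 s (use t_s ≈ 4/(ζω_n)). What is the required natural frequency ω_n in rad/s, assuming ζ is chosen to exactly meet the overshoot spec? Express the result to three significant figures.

ω_n ≈ 465 rad/s

Inverting the overshoot relation: ζ = |ln 0.453|/√(π² + ln²0.453) = 0.244.
From t_s ≈ 4/(ζω_n): ω_n = 4/(ζ·t_s) = 4/(0.244·0.0352) = 465 rad/s.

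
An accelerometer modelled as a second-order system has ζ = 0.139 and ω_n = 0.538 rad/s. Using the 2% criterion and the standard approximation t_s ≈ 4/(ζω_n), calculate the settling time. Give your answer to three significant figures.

t_s ≈ 4/(ζω_n) = 4/(0.139 × 0.538) = 53.5 s.

t_s ≈ 53.5 s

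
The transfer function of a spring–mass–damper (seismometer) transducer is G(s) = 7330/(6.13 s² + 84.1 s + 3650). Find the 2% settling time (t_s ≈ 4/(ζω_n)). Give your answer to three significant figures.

t_s ≈ 0.583 s

Dividing through by 6.13: denominator becomes s² + 13.72 s + 595.4.
So ω_n = √595.4 = 24.4 rad/s and ζ = 13.72/(2·24.4) = 0.281.
t_s ≈ 4/(ζω_n) = 0.583 s.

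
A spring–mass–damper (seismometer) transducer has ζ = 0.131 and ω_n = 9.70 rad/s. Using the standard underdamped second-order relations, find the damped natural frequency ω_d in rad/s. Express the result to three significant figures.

ω_d ≈ 9.62 rad/s

ω_d = ω_n√(1−ζ²) = 9.70·√0.983 = 9.62 rad/s.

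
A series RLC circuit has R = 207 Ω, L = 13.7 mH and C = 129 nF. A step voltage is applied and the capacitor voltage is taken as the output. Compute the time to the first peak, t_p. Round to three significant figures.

For a series RLC circuit (capacitor voltage as output), ω_n = 1/√(LC) = 1/√(13.7 mH · 129 nF) = 23800 rad/s.
ζ = (R/2)·√(C/L) = (207/2)·√(129 nF/13.7 mH) = 0.318.
ω_d = ω_n√(1−ζ²) = 22600 rad/s. t_p = π/ω_d = 0.000139 s.

t_p ≈ 0.000139 s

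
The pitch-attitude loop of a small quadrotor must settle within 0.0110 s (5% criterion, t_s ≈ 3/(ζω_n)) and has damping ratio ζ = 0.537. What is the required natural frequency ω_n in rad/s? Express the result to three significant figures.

Rearranging t_s ≈ 3/(ζω_n) gives ω_n = 3/(ζ·t_s) = 3/(0.537 × 0.0110) = 508 rad/s.

ω_n ≈ 508 rad/s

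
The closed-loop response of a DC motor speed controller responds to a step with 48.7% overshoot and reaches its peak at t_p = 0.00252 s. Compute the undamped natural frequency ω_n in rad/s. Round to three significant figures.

The overshoot fixes ζ = −ln(OS)/√(π²+ln²(OS)) = 0.223.
From t_p = π/ω_d, ω_d = π/0.00252 = 1250 rad/s, so ω_n = ω_d/√(1−ζ²) = 1280 rad/s.

ω_n ≈ 1280 rad/s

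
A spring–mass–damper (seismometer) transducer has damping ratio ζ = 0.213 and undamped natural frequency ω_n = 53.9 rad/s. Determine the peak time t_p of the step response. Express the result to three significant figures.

t_p ≈ 0.0597 s

The damped frequency is ω_d = ω_n√(1−ζ²) = 53.9·√(1−0.0454) = 52.7 rad/s.
Peak time t_p = π/ω_d = π/52.7 = 0.0597 s.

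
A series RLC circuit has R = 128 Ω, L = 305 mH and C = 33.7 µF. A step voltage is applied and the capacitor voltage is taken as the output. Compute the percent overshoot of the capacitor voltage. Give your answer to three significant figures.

%OS ≈ 5.75%

For a series RLC circuit (capacitor voltage as output), ω_n = 1/√(LC) = 1/√(305 mH · 33.7 µF) = 312 rad/s.
ζ = (R/2)·√(C/L) = (128/2)·√(33.7 µF/305 mH) = 0.673.
Overshoot: exp(−π·0.673/√(1−0.673²)) = 0.0575, i.e. 5.75%.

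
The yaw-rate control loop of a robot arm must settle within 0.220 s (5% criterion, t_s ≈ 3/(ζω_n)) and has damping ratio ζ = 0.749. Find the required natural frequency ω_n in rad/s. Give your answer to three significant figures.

Rearranging t_s ≈ 3/(ζω_n) gives ω_n = 3/(ζ·t_s) = 3/(0.749 × 0.220) = 18.2 rad/s.

ω_n ≈ 18.2 rad/s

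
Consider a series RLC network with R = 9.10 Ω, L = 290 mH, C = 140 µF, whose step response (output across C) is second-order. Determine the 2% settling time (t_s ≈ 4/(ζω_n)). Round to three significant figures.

For a series RLC circuit (capacitor voltage as output), ω_n = 1/√(LC) = 1/√(290 mH · 140 µF) = 157 rad/s.
ζ = (R/2)·√(C/L) = (9.10/2)·√(140 µF/290 mH) = 0.100.
t_s ≈ 4/(ζω_n) = 0.255 s.

t_s ≈ 0.255 s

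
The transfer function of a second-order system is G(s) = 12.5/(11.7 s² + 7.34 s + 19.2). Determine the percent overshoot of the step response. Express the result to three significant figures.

Dividing through by 11.7: denominator becomes s² + 0.6274 s + 1.641.
So ω_n = √1.641 = 1.28 rad/s and ζ = 0.6274/(2·1.28) = 0.245.
%OS = 100 e^{−πζ/√(1−ζ²)} with ζ = 0.245 gives 45.2%.

%OS ≈ 45.2%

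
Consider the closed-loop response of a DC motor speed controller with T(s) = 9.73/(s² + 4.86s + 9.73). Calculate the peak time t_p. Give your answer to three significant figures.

t_p ≈ 1.61 s

ω_n = √9.73 = 3.12 rad/s; ζ = 4.86/(2·3.12) = 0.779.
ω_d = 3.12·√(1 − 0.779²) = 1.96 rad/s. Then t_p = π/ω_d = 1.61 s.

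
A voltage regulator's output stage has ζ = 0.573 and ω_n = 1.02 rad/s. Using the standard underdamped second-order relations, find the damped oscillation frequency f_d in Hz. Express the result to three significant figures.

ω_d = ω_n√(1−ζ²) = 1.02·√0.672 = 0.836 rad/s.
f_d = ω_d/(2π) = 0.133 Hz.

f_d ≈ 0.133 Hz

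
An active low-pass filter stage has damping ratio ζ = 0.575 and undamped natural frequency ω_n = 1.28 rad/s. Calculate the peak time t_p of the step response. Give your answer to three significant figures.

t_p ≈ 3.00 s

The damped frequency is ω_d = ω_n√(1−ζ²) = 1.28·√(1−0.331) = 1.05 rad/s.
Peak time t_p = π/ω_d = π/1.05 = 3.00 s.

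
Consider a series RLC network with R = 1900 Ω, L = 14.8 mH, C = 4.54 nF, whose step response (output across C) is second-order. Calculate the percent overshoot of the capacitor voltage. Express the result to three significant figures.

For a series RLC circuit (capacitor voltage as output), ω_n = 1/√(LC) = 1/√(14.8 mH · 4.54 nF) = 122000 rad/s.
ζ = (R/2)·√(C/L) = (1900/2)·√(4.54 nF/14.8 mH) = 0.526.
Overshoot: exp(−π·0.526/√(1−0.526²)) = 0.143, i.e. 14.3%.

%OS ≈ 14.3%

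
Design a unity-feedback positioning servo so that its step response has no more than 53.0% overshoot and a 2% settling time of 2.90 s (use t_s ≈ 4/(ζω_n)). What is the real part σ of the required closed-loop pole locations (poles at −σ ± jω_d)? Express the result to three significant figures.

The settling-time spec alone fixes σ = ζω_n = 4/t_s = 4/2.90 = 1.38.
(Overshoot then fixes ζ = 0.198 and hence ω_d = σ·√(1−ζ²)/ζ = 6.83 rad/s.)

σ ≈ 1.38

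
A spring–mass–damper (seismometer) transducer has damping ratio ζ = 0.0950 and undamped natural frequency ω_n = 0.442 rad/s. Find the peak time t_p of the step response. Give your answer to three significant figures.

The damped frequency is ω_d = ω_n√(1−ζ²) = 0.442·√(1−0.00903) = 0.440 rad/s.
Peak time t_p = π/ω_d = π/0.440 = 7.14 s.

t_p ≈ 7.14 s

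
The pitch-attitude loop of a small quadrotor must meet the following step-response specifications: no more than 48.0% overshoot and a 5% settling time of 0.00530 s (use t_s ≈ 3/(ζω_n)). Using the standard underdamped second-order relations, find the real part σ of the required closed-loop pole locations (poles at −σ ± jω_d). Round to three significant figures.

σ ≈ 566

The settling-time spec alone fixes σ = ζω_n = 3/t_s = 3/0.00530 = 566.
(Overshoot then fixes ζ = 0.228 and hence ω_d = σ·√(1−ζ²)/ζ = 2420 rad/s.)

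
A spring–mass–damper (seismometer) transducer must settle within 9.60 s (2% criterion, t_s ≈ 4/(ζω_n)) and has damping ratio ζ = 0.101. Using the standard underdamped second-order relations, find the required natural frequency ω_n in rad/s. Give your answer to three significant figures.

Rearranging t_s ≈ 4/(ζω_n) gives ω_n = 4/(ζ·t_s) = 4/(0.101 × 9.60) = 4.13 rad/s.

ω_n ≈ 4.13 rad/s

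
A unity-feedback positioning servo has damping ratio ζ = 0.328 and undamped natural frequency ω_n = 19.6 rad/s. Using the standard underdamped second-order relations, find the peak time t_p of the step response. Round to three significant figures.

The damped frequency is ω_d = ω_n√(1−ζ²) = 19.6·√(1−0.108) = 18.5 rad/s.
Peak time t_p = π/ω_d = π/18.5 = 0.170 s.

t_p ≈ 0.170 s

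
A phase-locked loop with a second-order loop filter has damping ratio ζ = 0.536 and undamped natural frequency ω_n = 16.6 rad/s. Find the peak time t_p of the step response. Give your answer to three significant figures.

The damped frequency is ω_d = ω_n√(1−ζ²) = 16.6·√(1−0.287) = 14.0 rad/s.
Peak time t_p = π/ω_d = π/14.0 = 0.224 s.

t_p ≈ 0.224 s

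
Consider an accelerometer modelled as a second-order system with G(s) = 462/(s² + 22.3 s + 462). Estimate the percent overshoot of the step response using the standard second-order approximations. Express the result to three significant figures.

%OS ≈ 14.9%

Comparing the denominator to s² + 2ζω_n s + ω_n²: ω_n = √462 = 21.5 rad/s, and 2ζω_n = 22.3 so ζ = 22.3/(2·21.5) = 0.519.
%OS = 100·exp(−πζ/√(1−ζ²)) = 14.9%.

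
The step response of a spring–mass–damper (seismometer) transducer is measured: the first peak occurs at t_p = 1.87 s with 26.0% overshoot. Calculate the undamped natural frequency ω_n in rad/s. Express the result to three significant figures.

ζ from %OS: ζ = |ln 0.260|/√(π²+ln²0.260) = 0.394.
From t_p = π/ω_d, ω_d = π/1.87 = 1.68 rad/s, so ω_n = ω_d/√(1−ζ²) = 1.83 rad/s.

ω_n ≈ 1.83 rad/s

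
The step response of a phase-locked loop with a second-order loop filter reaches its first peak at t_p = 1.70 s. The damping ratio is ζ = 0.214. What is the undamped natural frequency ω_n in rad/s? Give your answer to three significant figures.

Peak time t_p = π/ω_d, so ω_d = π/t_p = π/1.70 = 1.85 rad/s.
ω_n = ω_d/√(1−ζ²) = 1.85/√0.954 = 1.89 rad/s.

ω_n ≈ 1.89 rad/s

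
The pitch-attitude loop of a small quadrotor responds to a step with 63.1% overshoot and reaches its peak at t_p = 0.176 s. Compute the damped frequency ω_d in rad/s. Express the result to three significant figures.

ω_d ≈ 17.8 rad/s

t_p = π/ω_d, so ω_d = π/0.176 = 17.8 rad/s.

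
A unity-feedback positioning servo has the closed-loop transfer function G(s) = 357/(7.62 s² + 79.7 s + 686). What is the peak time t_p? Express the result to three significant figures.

t_p ≈ 0.397 s

Dividing through by 7.62: denominator becomes s² + 10.46 s + 90.03.
So ω_n = √90.03 = 9.49 rad/s and ζ = 10.46/(2·9.49) = 0.551.
ω_d = 9.49·√(1 − 0.551²) = 7.92 rad/s. t_p = π/ω_d = 0.397 s.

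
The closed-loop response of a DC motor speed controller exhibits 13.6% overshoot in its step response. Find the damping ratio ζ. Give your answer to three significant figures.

ζ ≈ 0.536

Inverting the overshoot relation: ζ = |ln 0.136|/√(π² + ln²0.136) = 0.536.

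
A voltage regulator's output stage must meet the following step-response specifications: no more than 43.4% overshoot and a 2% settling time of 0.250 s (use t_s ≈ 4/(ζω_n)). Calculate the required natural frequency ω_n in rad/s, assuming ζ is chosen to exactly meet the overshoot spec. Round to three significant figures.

ω_n ≈ 62.3 rad/s

ζ = −ln(OS)/√(π² + (ln OS)²). With OS = 0.434, ln OS = −0.8347 and ζ = 0.8347/3.251 = 0.257.
Then ω_n = 4/(ζ t_s) = 4/(0.257 × 0.250) = 62.3 rad/s.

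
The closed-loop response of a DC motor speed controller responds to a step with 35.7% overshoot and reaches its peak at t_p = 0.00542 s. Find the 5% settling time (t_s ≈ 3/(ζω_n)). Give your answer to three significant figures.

From the overshoot, ζ = −ln(OS)/√(π²+ln²(OS)) = 0.312.
t_p = π/ω_d ⇒ ω_d = 580 rad/s; then ω_n = ω_d/√(1−ζ²) = 610 rad/s.
t_s ≈ 3/(ζω_n) = 3/(0.312·610) = 0.0158 s.

t_s ≈ 0.0158 s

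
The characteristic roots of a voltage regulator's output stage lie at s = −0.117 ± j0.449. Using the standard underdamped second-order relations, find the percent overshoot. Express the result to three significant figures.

|pole| = ω_n = √(0.117² + 0.449²) = 0.464 rad/s; ζ = cos θ = σ/ω_n = 0.252.
%OS = 100·exp(−πζ/√(1−ζ²)) = 44.1%.

%OS ≈ 44.1%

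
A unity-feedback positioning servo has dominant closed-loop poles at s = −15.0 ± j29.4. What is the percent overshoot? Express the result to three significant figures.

%OS ≈ 20.1%

|pole| = ω_n = √(15.0² + 29.4²) = 33.0 rad/s; ζ = cos θ = σ/ω_n = 0.454.
Overshoot: exp(−π·0.454/√(1−0.454²)) = 0.201, i.e. 20.1%.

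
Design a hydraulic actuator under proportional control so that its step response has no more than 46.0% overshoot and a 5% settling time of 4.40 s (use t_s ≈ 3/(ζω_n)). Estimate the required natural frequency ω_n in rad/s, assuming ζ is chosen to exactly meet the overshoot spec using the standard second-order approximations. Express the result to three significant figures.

ζ = −ln(OS)/√(π² + (ln OS)²). With OS = 0.460, ln OS = −0.7765 and ζ = 0.7765/3.236 = 0.240.
From t_s ≈ 3/(ζω_n): ω_n = 3/(ζ·t_s) = 3/(0.240·4.40) = 2.84 rad/s.

ω_n ≈ 2.84 rad/s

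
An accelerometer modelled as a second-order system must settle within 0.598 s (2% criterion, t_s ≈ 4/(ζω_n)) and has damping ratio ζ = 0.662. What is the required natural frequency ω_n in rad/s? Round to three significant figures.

Rearranging t_s ≈ 4/(ζω_n) gives ω_n = 4/(ζ·t_s) = 4/(0.662 × 0.598) = 10.1 rad/s.

ω_n ≈ 10.1 rad/s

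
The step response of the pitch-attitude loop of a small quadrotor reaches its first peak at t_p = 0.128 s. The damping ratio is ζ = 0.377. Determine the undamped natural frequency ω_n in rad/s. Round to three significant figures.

ω_n ≈ 26.5 rad/s

Peak time t_p = π/ω_d, so ω_d = π/t_p = π/0.128 = 24.5 rad/s.
ω_n = ω_d/√(1−ζ²) = 24.5/√0.858 = 26.5 rad/s.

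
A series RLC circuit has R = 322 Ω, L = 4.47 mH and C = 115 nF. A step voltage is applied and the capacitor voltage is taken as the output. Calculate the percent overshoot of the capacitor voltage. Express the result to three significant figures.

For a series RLC circuit (capacitor voltage as output), ω_n = 1/√(LC) = 1/√(4.47 mH · 115 nF) = 44100 rad/s.
ζ = (R/2)·√(C/L) = (322/2)·√(115 nF/4.47 mH) = 0.817.
%OS = 100 e^{−πζ/√(1−ζ²)} with ζ = 0.817 gives 1.17%.

%OS ≈ 1.17%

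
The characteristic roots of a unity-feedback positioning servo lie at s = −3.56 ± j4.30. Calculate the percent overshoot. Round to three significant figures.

%OS ≈ 7.42%

With σ = 3.56, ω_d = 4.30: ω_n = √(σ²+ω_d²) = 5.58 rad/s, ζ = σ/ω_n = 0.638.
%OS = 100 e^{−πζ/√(1−ζ²)} with ζ = 0.638 gives 7.42%.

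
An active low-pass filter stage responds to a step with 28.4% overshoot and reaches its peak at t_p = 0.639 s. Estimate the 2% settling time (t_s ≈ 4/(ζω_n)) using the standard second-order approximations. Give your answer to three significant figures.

t_s ≈ 2.03 s

ζ from %OS: ζ = |ln 0.284|/√(π²+ln²0.284) = 0.372.
t_p = π/ω_d ⇒ ω_d = 4.92 rad/s; then ω_n = ω_d/√(1−ζ²) = 5.30 rad/s.
t_s ≈ 4/(ζω_n) = 4/(0.372·5.30) = 2.03 s.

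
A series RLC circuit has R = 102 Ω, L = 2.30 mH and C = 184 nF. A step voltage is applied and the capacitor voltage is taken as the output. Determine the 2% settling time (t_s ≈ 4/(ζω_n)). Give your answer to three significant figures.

For a series RLC circuit (capacitor voltage as output), ω_n = 1/√(LC) = 1/√(2.30 mH · 184 nF) = 48600 rad/s.
ζ = (R/2)·√(C/L) = (102/2)·√(184 nF/2.30 mH) = 0.456.
t_s ≈ 4/(ζω_n) = 0.000180 s.

t_s ≈ 0.000180 s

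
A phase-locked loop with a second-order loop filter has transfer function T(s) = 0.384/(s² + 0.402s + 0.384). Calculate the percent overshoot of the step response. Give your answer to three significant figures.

ω_n = √0.384 = 0.620 rad/s; ζ = 0.402/(2·0.620) = 0.324.
%OS = 100 e^{−πζ/√(1−ζ²)} with ζ = 0.324 gives 34.1%.

%OS ≈ 34.1%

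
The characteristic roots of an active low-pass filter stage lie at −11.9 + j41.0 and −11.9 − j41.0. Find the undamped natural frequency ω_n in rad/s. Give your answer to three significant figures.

With σ = 11.9, ω_d = 41.0: ω_n = √(σ²+ω_d²) = 42.7 rad/s, ζ = σ/ω_n = 0.279.

ω_n ≈ 42.7 rad/s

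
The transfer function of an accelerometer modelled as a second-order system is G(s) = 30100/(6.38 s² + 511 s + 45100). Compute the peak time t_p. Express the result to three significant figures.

t_p ≈ 0.0425 s

Dividing through by 6.38: denominator becomes s² + 80.09 s + 7069.
So ω_n = √7069 = 84.1 rad/s and ζ = 80.09/(2·84.1) = 0.476.
The damped frequency ω_d = ω_n√(1−ζ²) = 73.9 rad/s. t_p = π/ω_d = 0.0425 s.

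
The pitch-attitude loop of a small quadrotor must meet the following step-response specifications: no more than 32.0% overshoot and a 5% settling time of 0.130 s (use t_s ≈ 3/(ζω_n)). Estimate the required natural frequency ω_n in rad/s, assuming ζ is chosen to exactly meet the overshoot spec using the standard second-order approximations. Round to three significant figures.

Inverting the overshoot relation: ζ = |ln 0.320|/√(π² + ln²0.320) = 0.341.
Then ω_n = 3/(ζ t_s) = 3/(0.341 × 0.130) = 67.7 rad/s.

ω_n ≈ 67.7 rad/s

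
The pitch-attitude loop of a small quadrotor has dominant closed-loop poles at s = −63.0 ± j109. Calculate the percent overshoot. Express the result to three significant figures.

%OS ≈ 16.3%

|pole| = ω_n = √(63.0² + 109²) = 126 rad/s; ζ = cos θ = σ/ω_n = 0.500.
%OS = 100 e^{−πζ/√(1−ζ²)} with ζ = 0.500 gives 16.3%.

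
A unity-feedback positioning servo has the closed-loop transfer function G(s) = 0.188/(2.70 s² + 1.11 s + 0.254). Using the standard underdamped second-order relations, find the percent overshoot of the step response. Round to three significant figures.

%OS ≈ 5.86%

Dividing through by 2.70: denominator becomes s² + 0.4111 s + 0.09407.
So ω_n = √0.09407 = 0.307 rad/s and ζ = 0.4111/(2·0.307) = 0.670.
%OS = 100·exp(−πζ/√(1−ζ²)) = 5.86%.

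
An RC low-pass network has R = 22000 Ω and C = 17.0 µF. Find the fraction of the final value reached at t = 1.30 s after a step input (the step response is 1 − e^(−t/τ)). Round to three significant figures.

y/y_∞ ≈ 0.969

τ = RC = 22000 × 17.0 µF = 0.374 s.
y(t)/y_∞ = 1 − e^(−t/τ) = 1 − e^(−1.30/0.374) = 1 − e^(−3.48) = 0.969.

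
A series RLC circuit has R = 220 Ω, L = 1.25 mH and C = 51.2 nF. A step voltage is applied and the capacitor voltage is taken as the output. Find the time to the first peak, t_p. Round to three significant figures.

t_p ≈ 0.0000354 s

For a series RLC circuit (capacitor voltage as output), ω_n = 1/√(LC) = 1/√(1.25 mH · 51.2 nF) = 125000 rad/s.
ζ = (R/2)·√(C/L) = (220/2)·√(51.2 nF/1.25 mH) = 0.704.
ω_d = 125000·√(1 − 0.704²) = 88800 rad/s. t_p = π/ω_d = 0.0000354 s.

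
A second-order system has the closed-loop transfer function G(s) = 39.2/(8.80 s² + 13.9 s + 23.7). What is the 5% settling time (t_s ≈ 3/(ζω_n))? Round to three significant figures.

t_s ≈ 3.80 s

Dividing through by 8.80: denominator becomes s² + 1.580 s + 2.693.
So ω_n = √2.693 = 1.64 rad/s and ζ = 1.580/(2·1.64) = 0.481.
t_s ≈ 3/(ζω_n) = 3.80 s.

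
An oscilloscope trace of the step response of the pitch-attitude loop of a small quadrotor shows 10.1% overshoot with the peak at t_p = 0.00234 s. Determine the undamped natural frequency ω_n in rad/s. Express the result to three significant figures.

ω_n ≈ 1660 rad/s

The overshoot fixes ζ = −ln(OS)/√(π²+ln²(OS)) = 0.589.
t_p = π/ω_d ⇒ ω_d = 1340 rad/s; then ω_n = ω_d/√(1−ζ²) = 1660 rad/s.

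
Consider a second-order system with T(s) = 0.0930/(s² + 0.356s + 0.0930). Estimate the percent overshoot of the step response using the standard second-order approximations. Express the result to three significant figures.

%OS ≈ 10.5%

ω_n = √0.0930 = 0.305 rad/s; ζ = 0.356/(2·0.305) = 0.584.
%OS = 100 e^{−πζ/√(1−ζ²)} with ζ = 0.584 gives 10.5%.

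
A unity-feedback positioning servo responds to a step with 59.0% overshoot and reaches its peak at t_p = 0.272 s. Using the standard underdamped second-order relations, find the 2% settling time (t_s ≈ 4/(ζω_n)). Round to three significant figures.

From the overshoot, ζ = −ln(OS)/√(π²+ln²(OS)) = 0.166.
From t_p = π/ω_d, ω_d = π/0.272 = 11.5 rad/s, so ω_n = ω_d/√(1−ζ²) = 11.7 rad/s.
t_s ≈ 4/(ζω_n) = 4/(0.166·11.7) = 2.06 s.

t_s ≈ 2.06 s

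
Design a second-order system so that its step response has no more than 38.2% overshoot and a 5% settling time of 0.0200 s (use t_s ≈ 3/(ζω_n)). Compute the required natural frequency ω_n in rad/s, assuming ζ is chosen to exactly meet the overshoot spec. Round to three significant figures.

ω_n ≈ 512 rad/s

From %OS = 100·exp(−πζ/√(1−ζ²)), invert to get ζ = −ln(OS)/√(π² + ln²(OS)) with OS = 0.382.
−ln 0.382 = 0.9623, so ζ = 0.9623/√(π² + 0.9261) = 0.293.
From t_s ≈ 3/(ζω_n): ω_n = 3/(ζ·t_s) = 3/(0.293·0.0200) = 512 rad/s.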